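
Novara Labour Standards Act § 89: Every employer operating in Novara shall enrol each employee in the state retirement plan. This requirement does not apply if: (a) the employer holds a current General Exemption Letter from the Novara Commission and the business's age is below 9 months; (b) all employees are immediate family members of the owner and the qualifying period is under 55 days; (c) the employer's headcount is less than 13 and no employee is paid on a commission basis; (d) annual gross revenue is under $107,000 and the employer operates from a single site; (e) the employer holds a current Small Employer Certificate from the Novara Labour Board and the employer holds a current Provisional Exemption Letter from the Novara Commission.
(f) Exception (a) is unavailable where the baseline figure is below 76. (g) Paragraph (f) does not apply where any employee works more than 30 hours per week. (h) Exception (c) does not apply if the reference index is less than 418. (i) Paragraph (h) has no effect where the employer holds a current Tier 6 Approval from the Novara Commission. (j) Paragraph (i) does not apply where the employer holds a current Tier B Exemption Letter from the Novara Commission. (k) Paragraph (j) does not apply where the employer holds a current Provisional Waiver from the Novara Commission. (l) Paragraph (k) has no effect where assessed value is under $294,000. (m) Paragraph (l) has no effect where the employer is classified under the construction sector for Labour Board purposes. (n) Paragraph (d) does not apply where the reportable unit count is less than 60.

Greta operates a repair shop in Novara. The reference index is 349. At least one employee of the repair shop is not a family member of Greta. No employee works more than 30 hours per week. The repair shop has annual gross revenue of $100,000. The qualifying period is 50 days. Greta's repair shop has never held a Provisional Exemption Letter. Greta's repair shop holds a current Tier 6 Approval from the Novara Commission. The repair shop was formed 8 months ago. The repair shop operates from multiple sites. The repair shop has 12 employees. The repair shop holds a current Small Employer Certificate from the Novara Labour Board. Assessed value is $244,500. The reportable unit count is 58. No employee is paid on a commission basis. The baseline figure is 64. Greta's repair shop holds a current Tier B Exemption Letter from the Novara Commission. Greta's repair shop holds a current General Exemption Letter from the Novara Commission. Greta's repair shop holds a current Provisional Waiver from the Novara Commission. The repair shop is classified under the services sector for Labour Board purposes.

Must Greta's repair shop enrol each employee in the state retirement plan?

Exception (a)'s conditions are all satisfied: a current General Exemption Letter is held; the business's age is 8 months, below the 9 months limit. Turning to paragraphs (f)–(g): (f) operates against (a): the baseline figure is 64, below the 76 limit. (g) is inapplicable (no employee exceeds 30 hours/week), so (f) stands. So (a) is unavailable.
Exception (b) requires that all employees are immediate family members of the owner; but at least one employee is not a family member, so (b) is unavailable.
All of (c)'s requirements are met (the employer's headcount is 12, less than the 13 limit; no employee is paid on commission). But applying paragraphs (h)–(m): (h) is triggered — the reference index is 349, less than the 418 limit. (i) is triggered (a current Tier 6 Approval is held), but is overridden by (j): (j) is engaged — a current Tier B Exemption Letter is held. (k) is engaged (a current Provisional Waiver is held), but is displaced by (l): (l) operates against (k): assessed value is $244,500, under the $294,000 limit. (m), which would lift (l), is not triggered — the repair shop is classified under the services sector. (c) is therefore removed.
Exception (d) requires that the employer operates from a single site; but the employer operates from multiple sites, so (d) is unavailable.
Exception (e) requires that the employer holds a current Provisional Exemption Letter from the Novara Commission; but the Provisional Exemption Letter is not current, so (e) is unavailable.
No exception is made out. Greta's repair shop falls within the general rule.

Yes — Greta's repair shop must enrol each employee in the state retirement plan.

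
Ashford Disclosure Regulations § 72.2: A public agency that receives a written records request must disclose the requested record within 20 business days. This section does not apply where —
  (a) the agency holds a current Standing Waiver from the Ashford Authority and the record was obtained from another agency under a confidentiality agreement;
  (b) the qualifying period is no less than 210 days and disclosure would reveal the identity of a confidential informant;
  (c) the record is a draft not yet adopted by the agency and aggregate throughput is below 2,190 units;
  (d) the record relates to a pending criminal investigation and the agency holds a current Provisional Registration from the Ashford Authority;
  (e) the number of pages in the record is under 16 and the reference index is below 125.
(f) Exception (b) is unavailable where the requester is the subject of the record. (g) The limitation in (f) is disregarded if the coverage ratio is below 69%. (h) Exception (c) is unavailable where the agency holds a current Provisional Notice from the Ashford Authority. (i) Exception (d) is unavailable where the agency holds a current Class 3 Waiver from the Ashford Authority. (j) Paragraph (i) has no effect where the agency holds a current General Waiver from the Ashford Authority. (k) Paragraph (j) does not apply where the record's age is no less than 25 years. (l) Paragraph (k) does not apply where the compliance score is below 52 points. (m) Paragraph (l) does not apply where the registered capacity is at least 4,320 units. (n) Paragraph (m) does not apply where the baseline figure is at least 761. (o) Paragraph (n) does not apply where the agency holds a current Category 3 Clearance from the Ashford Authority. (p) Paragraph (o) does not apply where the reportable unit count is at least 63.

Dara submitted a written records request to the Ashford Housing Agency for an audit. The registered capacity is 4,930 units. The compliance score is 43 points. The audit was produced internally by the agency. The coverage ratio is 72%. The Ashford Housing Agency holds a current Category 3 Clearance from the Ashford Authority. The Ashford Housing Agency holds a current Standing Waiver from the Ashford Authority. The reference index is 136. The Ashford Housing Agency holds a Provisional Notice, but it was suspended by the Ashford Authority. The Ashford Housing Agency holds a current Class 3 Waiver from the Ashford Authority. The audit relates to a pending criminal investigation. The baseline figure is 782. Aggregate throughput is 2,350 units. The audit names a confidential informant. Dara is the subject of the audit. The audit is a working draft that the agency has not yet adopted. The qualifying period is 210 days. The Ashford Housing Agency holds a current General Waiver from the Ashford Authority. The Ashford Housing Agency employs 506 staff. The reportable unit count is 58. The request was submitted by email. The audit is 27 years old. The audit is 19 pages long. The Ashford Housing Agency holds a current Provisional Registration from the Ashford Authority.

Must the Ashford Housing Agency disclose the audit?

Exception (a) fails — the audit was produced internally.
Exception (b)'s conditions are all satisfied: the qualifying period is 210 days, meeting the 210 days threshold; the audit names a confidential informant. But applying paragraphs (f)–(g): (f) operates against (b): Dara is the subject of the audit. (g) is not triggered (the coverage ratio is 72%, not below 69%), so (f) stands. (b) is therefore removed.
Exception (c) requires that aggregate throughput is below 2,190 units; but aggregate throughput is 2,350 units, not below 2,190 units, so (c) is unavailable.
Exception (d): the audit relates to a pending investigation; a current Provisional Registration is held — every condition holds. However, paragraphs (i)–(p) must be considered: (i) operates against (d): a current Class 3 Waiver is held. (j) would limit (i) — a current General Waiver is held — but (k) sets (j) aside: (k) is engaged — the record's age is 27 years, meeting the 25 years threshold. (l) is triggered (the compliance score is 43 points, below the 52 points limit), but is overridden by (m): (m) is triggered — the registered capacity is 4,930 units, meeting the 4,320 units threshold. (n) would limit (m) — the baseline figure is 782, meeting the 761 threshold — but (o) sets (n) aside: (o) operates against (n): a current Category 3 Clearance is held. (p), which would lift (o), does not operate here — the reportable unit count is 58, short of 63. (d) is therefore removed.
Exception (e) requires that the number of pages in the record is under 16; but the number of pages in the record is 19, not under 16, so (e) is unavailable.
No exception applies. The general rule governs.

Yes — the Ashford Housing Agency must disclose the audit.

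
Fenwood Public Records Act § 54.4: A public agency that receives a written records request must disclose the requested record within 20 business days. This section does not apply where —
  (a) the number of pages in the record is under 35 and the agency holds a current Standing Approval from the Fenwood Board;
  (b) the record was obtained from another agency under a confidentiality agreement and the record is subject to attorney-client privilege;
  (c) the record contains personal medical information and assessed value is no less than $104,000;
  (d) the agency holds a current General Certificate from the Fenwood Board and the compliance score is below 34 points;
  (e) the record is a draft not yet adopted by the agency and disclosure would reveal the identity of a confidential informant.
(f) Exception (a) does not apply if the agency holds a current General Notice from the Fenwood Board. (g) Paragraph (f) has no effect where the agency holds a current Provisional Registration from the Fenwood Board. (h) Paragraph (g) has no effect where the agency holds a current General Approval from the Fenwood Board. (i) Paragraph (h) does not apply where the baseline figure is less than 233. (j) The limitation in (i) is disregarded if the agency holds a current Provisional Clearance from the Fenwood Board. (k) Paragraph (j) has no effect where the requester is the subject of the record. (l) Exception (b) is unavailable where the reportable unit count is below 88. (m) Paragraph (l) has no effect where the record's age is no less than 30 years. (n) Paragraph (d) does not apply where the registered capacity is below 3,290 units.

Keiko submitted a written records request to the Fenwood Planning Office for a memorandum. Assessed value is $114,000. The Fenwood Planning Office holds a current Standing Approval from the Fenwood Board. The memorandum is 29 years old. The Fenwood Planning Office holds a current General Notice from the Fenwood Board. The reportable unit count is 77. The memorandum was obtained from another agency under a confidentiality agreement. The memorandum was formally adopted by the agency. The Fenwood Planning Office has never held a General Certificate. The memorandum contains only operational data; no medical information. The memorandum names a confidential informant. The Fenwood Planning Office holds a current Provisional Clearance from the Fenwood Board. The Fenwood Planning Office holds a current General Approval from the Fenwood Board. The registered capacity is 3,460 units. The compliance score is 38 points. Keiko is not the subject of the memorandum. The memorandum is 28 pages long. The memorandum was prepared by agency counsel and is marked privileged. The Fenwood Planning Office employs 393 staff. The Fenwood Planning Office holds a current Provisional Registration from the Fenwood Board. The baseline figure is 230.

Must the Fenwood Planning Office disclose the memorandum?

Exception (a)'s conditions are all satisfied: the number of pages in the record is 28, under the 35 limit; a current Standing Approval is held. But applying paragraphs (f)–(k): (f) is engaged — a current General Notice is held. (g) applies (a current Provisional Registration is held), but is displaced by (h): (h) operates against (g): a current General Approval is held. (i) would limit (h) — the baseline figure is 230, less than the 233 limit — but (j) sets (i) aside: (j) operates — a current Provisional Clearance is held. (k), which would lift (j), is inapplicable — Keiko is not the subject of the memorandum. Exception (a) does not apply.
All of (b)'s requirements are met (the memorandum was obtained under a confidentiality agreement; the memorandum is privileged). But applying paragraphs (l)–(m): (l) operates against (b): the reportable unit count is 77, below the 88 limit. (m), which would lift (l), is not triggered — the record's age is 29 years, short of 30 years. So (b) is unavailable.
Exception (c) does not apply: the memorandum contains only operational data.
Exception (d) does not apply: there is no General Certificate in force.
Exception (e) requires that the record is a draft not yet adopted by the agency; but the memorandum has been formally adopted, so (e) is unavailable.
No exception applies. The general rule governs.

Yes — the Fenwood Planning Office must disclose the memorandum.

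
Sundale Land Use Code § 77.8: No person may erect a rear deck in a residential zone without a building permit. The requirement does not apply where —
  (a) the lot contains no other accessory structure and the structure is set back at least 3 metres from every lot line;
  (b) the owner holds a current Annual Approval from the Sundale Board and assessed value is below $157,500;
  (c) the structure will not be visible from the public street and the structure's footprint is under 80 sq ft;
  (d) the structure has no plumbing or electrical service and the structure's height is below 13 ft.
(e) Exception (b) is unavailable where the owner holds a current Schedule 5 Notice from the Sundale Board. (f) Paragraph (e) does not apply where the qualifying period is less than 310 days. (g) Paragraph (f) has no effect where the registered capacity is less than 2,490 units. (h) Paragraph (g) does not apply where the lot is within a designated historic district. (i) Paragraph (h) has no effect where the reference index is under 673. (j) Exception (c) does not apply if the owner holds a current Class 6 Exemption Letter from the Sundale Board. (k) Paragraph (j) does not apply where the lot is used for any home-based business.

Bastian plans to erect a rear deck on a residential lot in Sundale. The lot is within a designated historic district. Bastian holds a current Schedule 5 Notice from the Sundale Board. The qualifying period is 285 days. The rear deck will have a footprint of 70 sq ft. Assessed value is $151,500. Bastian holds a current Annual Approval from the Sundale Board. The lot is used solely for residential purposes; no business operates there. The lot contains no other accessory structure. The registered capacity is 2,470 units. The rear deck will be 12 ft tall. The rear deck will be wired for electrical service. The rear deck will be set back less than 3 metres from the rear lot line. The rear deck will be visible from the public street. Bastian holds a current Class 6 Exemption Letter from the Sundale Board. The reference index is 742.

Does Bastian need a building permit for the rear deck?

Exception (a) requires that the structure is set back at least 3 metres from every lot line; but the rear setback is under 3 m, so (a) is unavailable.
Exception (b)'s conditions are all satisfied: a current Annual Approval is held; assessed value is $151,500, below the $157,500 limit. Considering the limiting provisions: (e) is triggered (a current Schedule 5 Notice is held), but is itself disapplied by (f): (f) operates — the qualifying period is 285 days, less than the 310 days limit. (g) would limit (f) — the registered capacity is 2,470 units, less than the 2,490 units limit — but (h) sets (g) aside: (h) operates against (g): the lot is in a historic district. (i) does not operate here (the reference index is 742, not under 673), so (h) stands. So (b) applies.
Exception (c) requires that the structure will not be visible from the public street; but the structure will be visible from the street, so (c) is unavailable.
Exception (d) requires that the structure has no plumbing or electrical service; but electrical service is planned, so (d) is unavailable.

No — exception (b) applies; Bastian does not need a building permit.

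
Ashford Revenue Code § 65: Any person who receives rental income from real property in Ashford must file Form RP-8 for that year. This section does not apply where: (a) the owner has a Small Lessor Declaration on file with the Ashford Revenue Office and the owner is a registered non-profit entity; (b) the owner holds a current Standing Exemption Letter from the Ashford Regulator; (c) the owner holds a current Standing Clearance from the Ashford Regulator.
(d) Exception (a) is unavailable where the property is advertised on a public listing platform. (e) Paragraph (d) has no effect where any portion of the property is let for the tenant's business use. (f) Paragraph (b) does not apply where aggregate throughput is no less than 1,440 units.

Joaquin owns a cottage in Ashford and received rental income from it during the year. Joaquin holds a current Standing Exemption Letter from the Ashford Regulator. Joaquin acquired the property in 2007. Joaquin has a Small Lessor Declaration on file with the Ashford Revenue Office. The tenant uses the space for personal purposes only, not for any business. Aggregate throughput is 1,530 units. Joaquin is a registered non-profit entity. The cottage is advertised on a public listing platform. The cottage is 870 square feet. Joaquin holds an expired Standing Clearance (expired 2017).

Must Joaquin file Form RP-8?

Exception (a)'s conditions are all satisfied: a Small Lessor Declaration is on file; Joaquin is a registered non-profit. Turning to paragraphs (d)–(e): (d) operates against (a): the property is publicly advertised. (e) is not triggered (the space is used for personal purposes only), so (d) stands. (a) is therefore removed.
Exception (b): a current Standing Exemption Letter is held — every condition holds. However, paragraph (f) must be considered: (f) operates against (b): aggregate throughput is 1,530 units, meeting the 1,440 units threshold. Exception (b) does not apply.
Exception (c) fails — the Standing Clearance is not current.
Every exception is unavailable, so the rule governs.

Yes — Joaquin must file Form RP-8.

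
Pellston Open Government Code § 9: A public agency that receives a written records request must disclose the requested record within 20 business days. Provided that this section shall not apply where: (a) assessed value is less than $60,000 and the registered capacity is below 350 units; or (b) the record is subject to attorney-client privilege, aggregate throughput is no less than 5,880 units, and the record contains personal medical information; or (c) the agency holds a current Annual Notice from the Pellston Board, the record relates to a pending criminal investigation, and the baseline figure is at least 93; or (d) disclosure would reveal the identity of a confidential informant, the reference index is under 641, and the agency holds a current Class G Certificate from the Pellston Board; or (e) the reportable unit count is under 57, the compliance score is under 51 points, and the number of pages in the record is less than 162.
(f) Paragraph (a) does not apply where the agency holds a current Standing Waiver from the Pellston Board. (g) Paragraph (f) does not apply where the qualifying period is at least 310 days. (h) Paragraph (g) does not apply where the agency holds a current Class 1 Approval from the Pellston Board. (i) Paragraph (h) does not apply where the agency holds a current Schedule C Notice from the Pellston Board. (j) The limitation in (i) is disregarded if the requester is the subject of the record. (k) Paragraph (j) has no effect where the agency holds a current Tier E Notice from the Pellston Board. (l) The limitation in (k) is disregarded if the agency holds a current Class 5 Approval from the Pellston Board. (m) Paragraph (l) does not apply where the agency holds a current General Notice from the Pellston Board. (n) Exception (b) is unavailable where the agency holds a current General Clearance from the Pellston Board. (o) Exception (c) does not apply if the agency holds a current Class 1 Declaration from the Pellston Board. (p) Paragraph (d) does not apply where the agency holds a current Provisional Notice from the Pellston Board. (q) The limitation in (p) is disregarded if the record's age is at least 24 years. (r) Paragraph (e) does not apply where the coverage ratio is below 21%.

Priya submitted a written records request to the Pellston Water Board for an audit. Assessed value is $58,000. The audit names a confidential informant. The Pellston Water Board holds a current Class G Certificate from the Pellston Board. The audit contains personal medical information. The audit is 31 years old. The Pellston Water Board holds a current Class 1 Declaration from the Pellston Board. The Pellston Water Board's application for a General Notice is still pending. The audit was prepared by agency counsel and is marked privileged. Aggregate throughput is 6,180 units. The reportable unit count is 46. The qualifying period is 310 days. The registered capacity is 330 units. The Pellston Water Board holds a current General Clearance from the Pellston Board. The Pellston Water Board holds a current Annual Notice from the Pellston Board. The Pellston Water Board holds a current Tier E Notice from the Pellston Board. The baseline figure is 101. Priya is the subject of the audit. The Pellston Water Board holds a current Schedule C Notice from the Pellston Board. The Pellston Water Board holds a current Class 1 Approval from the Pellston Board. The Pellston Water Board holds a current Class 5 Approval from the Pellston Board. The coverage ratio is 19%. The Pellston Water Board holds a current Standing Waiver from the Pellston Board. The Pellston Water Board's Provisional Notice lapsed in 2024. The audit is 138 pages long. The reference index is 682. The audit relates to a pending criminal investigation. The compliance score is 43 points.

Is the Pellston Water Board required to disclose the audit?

Exception (a)'s conditions are all satisfied: assessed value is $58,000, less than the $60,000 limit; the registered capacity is 330 units, below the 350 units limit. But applying paragraphs (f)–(m): (f) operates against (a): a current Standing Waiver is held. (g) operates (the qualifying period is 310 days, meeting the 310 days threshold), but is set aside by (h): (h) operates against (g): a current Class 1 Approval is held. (i) would limit (h) — a current Schedule C Notice is held — but (j) sets (i) aside: (j) operates against (i): Priya is the subject of the audit. (k) would limit (j) — a current Tier E Notice is held — but (l) sets (k) aside: (l) applies — a current Class 5 Approval is held. (m) is not triggered (no current General Notice is held), so (l) stands. (a) is therefore removed.
Exception (b): the audit is privileged; aggregate throughput is 6,180 units, meeting the 5,880 units threshold; the audit contains personal medical information — every condition holds. However, paragraph (n) must be considered: (n) operates — a current General Clearance is held. (b) is therefore removed.
All of (c)'s requirements are met (a current Annual Notice is held; the audit relates to a pending investigation; the baseline figure is 101, meeting the 93 threshold). Turning to paragraph (o): (o) is triggered — a current Class 1 Declaration is held. Exception (c) does not apply.
Exception (d) requires that the reference index is under 641; but the reference index is 682, not under 641, so (d) is unavailable.
Exception (e) is satisfied on its face — the reportable unit count is 46, under the 57 limit; the compliance score is 43 points, under the 51 points limit; the number of pages in the record is 138, less than the 162 limit. But applying paragraph (r): (r) operates against (e): the coverage ratio is 19%, below the 21% limit. So (e) is unavailable.
No exception is made out. the Pellston Water Board falls within the general rule.

Yes — the Pellston Water Board must disclose the audit.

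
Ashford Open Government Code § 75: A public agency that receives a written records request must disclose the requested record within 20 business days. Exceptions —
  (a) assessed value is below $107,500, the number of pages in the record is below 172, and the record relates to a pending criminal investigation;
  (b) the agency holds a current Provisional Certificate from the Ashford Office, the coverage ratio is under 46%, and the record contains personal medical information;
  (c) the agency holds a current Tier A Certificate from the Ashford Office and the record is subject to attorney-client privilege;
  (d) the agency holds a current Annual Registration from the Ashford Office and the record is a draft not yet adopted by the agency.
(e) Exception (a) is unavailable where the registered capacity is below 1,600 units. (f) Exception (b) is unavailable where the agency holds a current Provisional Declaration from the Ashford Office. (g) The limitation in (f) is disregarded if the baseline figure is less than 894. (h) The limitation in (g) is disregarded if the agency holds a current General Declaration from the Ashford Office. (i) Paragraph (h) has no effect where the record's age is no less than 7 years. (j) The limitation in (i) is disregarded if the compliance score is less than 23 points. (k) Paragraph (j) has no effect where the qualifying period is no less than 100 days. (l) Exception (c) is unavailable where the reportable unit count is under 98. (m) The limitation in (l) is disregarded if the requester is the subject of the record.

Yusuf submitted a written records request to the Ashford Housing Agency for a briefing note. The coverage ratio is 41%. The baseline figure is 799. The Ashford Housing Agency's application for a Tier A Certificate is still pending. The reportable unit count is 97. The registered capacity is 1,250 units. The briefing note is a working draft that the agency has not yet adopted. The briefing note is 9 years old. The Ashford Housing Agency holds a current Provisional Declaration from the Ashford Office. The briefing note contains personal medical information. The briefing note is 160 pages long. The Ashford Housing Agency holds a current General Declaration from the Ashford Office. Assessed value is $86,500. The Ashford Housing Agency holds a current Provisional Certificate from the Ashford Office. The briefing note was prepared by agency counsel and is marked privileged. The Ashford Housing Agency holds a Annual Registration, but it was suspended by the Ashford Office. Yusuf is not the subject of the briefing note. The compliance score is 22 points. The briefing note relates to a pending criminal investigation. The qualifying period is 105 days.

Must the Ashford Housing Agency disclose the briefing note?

All of (a)'s requirements are met (assessed value is $86,500, below the $107,500 limit; the number of pages in the record is 160, below the 172 limit; the briefing note relates to a pending investigation). However, paragraph (e) must be considered: (e) operates against (a): the registered capacity is 1,250 units, below the 1,600 units limit. Exception (a) does not apply.
Exception (b)'s conditions are all satisfied: a current Provisional Certificate is held; the coverage ratio is 41%, under the 46% limit; the briefing note contains personal medical information. As to paragraphs (f)–(k): (f) would limit (b) — a current Provisional Declaration is held — but (g) sets (f) aside: (g) is triggered — the baseline figure is 799, less than the 894 limit. (h) is triggered (a current General Declaration is held), but is itself disapplied by (i): (i) is engaged — the record's age is 9 years, meeting the 7 years threshold. (j) is triggered (the compliance score is 22 points, less than the 23 points limit), but is overridden by (k): (k) operates against (j): the qualifying period is 105 days, meeting the 100 days threshold. Exception (b) stands.
Exception (c) does not apply: the Tier A Certificate is not current.
Exception (d) does not apply: the Annual Registration is not current.

No — exception (b) applies; the Ashford Housing Agency is not required to disclose the briefing note.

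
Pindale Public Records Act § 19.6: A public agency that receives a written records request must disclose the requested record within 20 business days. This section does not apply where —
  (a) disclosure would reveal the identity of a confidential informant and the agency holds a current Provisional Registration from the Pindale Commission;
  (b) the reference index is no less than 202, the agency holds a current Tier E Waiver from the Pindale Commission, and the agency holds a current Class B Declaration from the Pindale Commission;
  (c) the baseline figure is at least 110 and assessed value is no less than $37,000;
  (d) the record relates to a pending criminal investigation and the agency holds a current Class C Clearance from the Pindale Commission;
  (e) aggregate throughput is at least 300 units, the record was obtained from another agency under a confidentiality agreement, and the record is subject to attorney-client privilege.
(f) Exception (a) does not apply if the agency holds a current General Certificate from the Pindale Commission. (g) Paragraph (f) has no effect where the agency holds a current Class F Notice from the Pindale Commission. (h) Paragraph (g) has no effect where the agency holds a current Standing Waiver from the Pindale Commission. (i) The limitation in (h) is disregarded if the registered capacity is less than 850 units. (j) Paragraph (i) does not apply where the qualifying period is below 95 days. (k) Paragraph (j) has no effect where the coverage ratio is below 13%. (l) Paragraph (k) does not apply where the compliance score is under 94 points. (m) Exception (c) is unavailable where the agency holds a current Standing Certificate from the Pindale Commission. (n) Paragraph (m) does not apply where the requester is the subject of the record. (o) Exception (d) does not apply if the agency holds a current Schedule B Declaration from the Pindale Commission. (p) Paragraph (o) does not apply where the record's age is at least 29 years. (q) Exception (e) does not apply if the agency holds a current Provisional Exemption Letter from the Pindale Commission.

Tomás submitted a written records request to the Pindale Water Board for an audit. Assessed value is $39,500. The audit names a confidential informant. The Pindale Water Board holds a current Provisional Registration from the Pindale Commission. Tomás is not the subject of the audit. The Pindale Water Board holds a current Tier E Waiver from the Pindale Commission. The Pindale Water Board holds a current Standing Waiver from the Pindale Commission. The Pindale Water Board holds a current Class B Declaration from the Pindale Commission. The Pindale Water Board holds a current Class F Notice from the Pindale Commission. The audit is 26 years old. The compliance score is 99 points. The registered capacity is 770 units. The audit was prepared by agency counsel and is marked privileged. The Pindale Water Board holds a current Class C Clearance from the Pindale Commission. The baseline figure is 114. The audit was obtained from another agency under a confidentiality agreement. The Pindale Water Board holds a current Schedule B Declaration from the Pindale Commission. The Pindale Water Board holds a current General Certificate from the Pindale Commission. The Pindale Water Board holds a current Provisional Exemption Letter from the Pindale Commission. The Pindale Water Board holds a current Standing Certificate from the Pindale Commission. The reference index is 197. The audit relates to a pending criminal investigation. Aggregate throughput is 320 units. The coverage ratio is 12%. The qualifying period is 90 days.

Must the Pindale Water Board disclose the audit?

Exception (a) is satisfied on its face — the audit names a confidential informant; a current Provisional Registration is held. Applying paragraphs (f)–(l): (f) would limit (a) — a current General Certificate is held — but (g) sets (f) aside: (g) is triggered — a current Class F Notice is held. (h) would limit (g) — a current Standing Waiver is held — but (i) sets (h) aside: (i) is triggered — the registered capacity is 770 units, less than the 850 units limit. (j) is engaged (the qualifying period is 90 days, below the 95 days limit), but is itself disapplied by (k): (k) operates against (j): the coverage ratio is 12%, below the 13% limit. (l), which would lift (k), is not triggered — the compliance score is 99 points, not under 94 points. Exception (a) stands.
Exception (b) requires that the reference index is no less than 202; but the reference index is 197, short of 202, so (b) is unavailable.
All of (c)'s requirements are met (the baseline figure is 114, meeting the 110 threshold; assessed value is $39,500, meeting the $37,000 threshold). But: (m) operates against (c): a current Standing Certificate is held. (n) does not operate here (Tomás is not the subject of the audit), so (m) stands. Exception (c) does not apply.
Exception (d) is satisfied on its face — the audit relates to a pending investigation; a current Class C Clearance is held. But: (o) operates against (d): a current Schedule B Declaration is held. (p) is inapplicable (the record's age is 26 years, short of 29 years), so (o) stands. Exception (d) does not apply.
Exception (e): aggregate throughput is 320 units, meeting the 300 units threshold; the audit was obtained under a confidentiality agreement; the audit is privileged — every condition holds. But applying paragraph (q): (q) operates against (e): a current Provisional Exemption Letter is held. So (e) is unavailable.

No — exception (a) applies; the Pindale Water Board is not required to disclose the audit.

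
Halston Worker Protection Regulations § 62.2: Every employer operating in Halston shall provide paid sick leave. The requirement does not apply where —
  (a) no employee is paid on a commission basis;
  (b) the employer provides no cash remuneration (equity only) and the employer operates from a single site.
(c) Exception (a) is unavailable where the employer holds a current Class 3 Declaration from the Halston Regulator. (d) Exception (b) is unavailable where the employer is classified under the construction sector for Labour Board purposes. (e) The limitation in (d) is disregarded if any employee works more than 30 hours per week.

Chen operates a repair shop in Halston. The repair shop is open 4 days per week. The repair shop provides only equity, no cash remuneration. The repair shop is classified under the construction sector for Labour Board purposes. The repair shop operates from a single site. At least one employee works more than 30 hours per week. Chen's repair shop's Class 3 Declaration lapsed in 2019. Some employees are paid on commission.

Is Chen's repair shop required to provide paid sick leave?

No — exception (b) applies; Chen's repair shop is not required to provide paid sick leave.

Exception (a) requires that no employee is paid on a commission basis; but some employees are paid on commission, so (a) is unavailable.
Exception (b) is satisfied on its face — remuneration is equity-only; the employer operates from a single site. Considering the limiting provisions: (d) would limit (b) — the repair shop is classified under the construction sector — but (e) sets (d) aside: (e) operates — at least one employee exceeds 30 hours/week. Exception (b) stands.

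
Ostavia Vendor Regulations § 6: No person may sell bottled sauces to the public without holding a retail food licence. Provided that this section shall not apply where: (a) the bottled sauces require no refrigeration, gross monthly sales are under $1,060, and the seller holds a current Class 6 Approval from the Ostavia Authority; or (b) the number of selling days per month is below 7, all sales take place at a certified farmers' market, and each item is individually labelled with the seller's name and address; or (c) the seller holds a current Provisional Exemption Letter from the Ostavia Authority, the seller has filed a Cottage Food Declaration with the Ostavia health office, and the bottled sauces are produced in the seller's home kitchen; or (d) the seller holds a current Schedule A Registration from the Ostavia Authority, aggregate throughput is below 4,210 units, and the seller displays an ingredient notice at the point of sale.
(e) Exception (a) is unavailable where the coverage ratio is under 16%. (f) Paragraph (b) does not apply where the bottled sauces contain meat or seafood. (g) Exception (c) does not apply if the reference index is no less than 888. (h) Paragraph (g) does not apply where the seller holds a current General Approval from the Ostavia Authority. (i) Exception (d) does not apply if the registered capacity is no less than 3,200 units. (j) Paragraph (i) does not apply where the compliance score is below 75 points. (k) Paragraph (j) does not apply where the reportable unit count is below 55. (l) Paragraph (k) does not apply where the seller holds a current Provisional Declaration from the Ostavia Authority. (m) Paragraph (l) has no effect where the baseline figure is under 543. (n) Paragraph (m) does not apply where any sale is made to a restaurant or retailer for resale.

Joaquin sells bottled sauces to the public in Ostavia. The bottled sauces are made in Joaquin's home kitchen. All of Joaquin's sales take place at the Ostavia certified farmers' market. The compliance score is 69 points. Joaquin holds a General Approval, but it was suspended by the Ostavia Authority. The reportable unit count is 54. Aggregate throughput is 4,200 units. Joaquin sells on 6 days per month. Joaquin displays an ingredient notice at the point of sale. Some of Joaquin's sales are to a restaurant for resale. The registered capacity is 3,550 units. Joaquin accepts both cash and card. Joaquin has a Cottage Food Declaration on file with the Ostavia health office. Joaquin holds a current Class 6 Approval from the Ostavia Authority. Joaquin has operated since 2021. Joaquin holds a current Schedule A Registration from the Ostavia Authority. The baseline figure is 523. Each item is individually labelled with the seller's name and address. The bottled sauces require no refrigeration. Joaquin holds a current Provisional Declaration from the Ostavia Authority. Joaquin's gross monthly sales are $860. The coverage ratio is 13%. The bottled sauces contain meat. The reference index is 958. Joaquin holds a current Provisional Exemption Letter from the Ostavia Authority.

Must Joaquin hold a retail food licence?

Exception (a): the bottled sauces are shelf-stable; gross monthly sales are $860, under the $1,060 limit; a current Class 6 Approval is held — every condition holds. But: (e) is triggered — the coverage ratio is 13%, under the 16% limit. (a) is therefore removed.
Exception (b)'s conditions are all satisfied: the number of selling days per month is 6, below the 7 limit; all sales are at a certified farmers' market; items are individually labelled. Turning to paragraph (f): (f) operates against (b): the bottled sauces contain meat. (b) is therefore removed.
Exception (c)'s conditions are all satisfied: a current Provisional Exemption Letter is held; a Cottage Food Declaration is on file; the bottled sauces are home-kitchen produced. However, paragraphs (g)–(h) must be considered: (g) is engaged — the reference index is 958, meeting the 888 threshold. (h) is not engaged (the General Approval is not current), so (g) stands. Exception (c) does not apply.
Exception (d) is satisfied on its face — a current Schedule A Registration is held; aggregate throughput is 4,200 units, below the 4,210 units limit; an ingredient notice is displayed. Applying paragraphs (i)–(n): (i) would limit (d) — the registered capacity is 3,550 units, meeting the 3,200 units threshold — but (j) sets (i) aside: (j) is engaged — the compliance score is 69 points, below the 75 points limit. (k) would limit (j) — the reportable unit count is 54, below the 55 limit — but (l) sets (k) aside: (l) is triggered — a current Provisional Declaration is held. (m) applies (the baseline figure is 523, under the 543 limit), but is displaced by (n): (n) is triggered — some sales are to a restaurant for resale. (d) remains available.

No — exception (d) applies; Joaquin is not required to hold a retail food licence.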